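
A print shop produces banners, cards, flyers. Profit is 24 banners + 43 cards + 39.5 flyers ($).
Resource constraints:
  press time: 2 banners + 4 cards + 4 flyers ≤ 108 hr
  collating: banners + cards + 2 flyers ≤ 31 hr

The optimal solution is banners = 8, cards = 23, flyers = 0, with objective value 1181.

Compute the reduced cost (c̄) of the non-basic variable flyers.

Check each constraint at x*: press time 108/108 (tight); collating 31/31 (tight).
From A_Bᵀ y = c: 2·y_press time + 1·y_collating = 24; 4·y_press time + 1·y_collating = 43.
→ y_press time = 9.5 and y_collating = 5.
Reduced cost of flyers: c₃ − yᵀa₃ = 39.5 − (9.5·4 + 5·2) = 39.5 − 48 = -8.5.

-8.5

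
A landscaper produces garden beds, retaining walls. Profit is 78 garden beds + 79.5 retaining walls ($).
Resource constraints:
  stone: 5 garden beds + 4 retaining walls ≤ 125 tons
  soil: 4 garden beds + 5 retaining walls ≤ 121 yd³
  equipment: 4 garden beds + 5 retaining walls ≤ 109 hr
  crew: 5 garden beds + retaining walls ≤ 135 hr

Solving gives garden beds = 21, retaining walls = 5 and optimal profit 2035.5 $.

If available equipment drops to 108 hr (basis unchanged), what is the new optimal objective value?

2026

Binding: stone and equipment. Non-binding: soil (12 unused), crew (25 unused).
By complementary slackness, y = 0 for the non-binding constraints.
Dual feasibility on the basic columns requires 5·y_stone + 4·y_equipment = 78, 4·y_stone + 5·y_equipment = 79.5.
→ y_stone = 8 and y_equipment = 9.5.
Δz = y_equipment·Δb = 9.5 × (-1) = -9.5, so new z* = 2035.5 − 9.5 = 2026.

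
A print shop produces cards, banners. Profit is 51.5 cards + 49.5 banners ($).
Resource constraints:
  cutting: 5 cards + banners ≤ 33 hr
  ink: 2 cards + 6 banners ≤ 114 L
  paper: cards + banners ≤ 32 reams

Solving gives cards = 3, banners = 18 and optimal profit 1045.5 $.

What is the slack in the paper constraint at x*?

paper used = 1·3 + 1·18 = 21; slack = 32 − 21 = 11.

11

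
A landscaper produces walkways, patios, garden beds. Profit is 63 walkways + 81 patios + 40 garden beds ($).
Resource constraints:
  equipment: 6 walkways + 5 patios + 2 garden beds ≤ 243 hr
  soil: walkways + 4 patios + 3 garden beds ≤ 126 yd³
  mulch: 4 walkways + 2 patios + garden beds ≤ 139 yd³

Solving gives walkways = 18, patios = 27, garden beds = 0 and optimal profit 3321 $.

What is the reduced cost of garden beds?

-5

Binding: equipment and soil. Non-binding: mulch (13 unused).
By complementary slackness, y = 0 for the non-binding constraint.
Dual feasibility on the basic columns requires 6·y_equipment + 1·y_soil = 63, 5·y_equipment + 4·y_soil = 81.
Solving: y_equipment = 9, y_soil = 9.
Reduced cost of garden beds: c₃ − yᵀa₃ = 40 − (9·2 + 9·3) = 40 − 45 = -5.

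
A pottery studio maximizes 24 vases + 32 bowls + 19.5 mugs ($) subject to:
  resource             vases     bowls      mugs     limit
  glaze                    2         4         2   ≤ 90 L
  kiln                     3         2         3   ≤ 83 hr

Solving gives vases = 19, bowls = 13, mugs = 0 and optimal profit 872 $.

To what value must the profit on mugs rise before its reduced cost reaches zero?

24

At the optimum: glaze uses 90 of 90 (binding); kiln uses 83 of 83 (binding).
The binding rows give the dual system: 2·y_glaze + 3·y_kiln = 24 and 4·y_glaze + 2·y_kiln = 32.
This yields shadow prices y_glaze = 6, y_kiln = 4.
mugs enters the basis when its profit ≥ yᵀa₃ = 6·2 + 4·3 = 24.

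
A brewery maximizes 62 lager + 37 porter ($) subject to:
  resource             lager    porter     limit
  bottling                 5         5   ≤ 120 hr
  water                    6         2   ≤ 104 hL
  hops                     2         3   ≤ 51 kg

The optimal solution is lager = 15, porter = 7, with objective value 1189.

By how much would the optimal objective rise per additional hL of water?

Binding: water and hops. Non-binding: bottling (10 unused).
By complementary slackness, y = 0 for the non-binding constraint.
Dual feasibility on the basic columns requires 6·y_water + 2·y_hops = 62, 2·y_water + 3·y_hops = 37.
This yields shadow prices y_water = 8, y_hops = 7.
Shadow price of water = 8.

8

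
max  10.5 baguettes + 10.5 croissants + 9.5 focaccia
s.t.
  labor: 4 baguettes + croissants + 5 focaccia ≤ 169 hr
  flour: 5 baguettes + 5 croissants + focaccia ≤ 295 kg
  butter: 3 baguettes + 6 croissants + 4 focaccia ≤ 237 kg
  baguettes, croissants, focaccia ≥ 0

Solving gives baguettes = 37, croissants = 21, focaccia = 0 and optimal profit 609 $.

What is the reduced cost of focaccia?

-4

Check each constraint at x*: labor 169/169 (tight); flour 290/295 (slack 5); butter 237/237 (tight).
Since flour is not tight, its dual is 0.
The binding rows give the dual system: 4·y_labor + 3·y_butter = 10.5 and 1·y_labor + 6·y_butter = 10.5.
→ y_labor = 1.5 and y_butter = 1.5.
Reduced cost of focaccia: c₃ − yᵀa₃ = 9.5 − (1.5·5 + 1.5·4) = 9.5 − 13.5 = -4.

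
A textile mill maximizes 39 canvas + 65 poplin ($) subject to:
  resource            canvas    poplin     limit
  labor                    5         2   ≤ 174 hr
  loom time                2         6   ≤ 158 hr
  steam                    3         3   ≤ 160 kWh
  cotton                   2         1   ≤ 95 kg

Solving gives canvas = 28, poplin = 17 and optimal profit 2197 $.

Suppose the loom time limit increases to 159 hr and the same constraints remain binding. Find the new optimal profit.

2206.5

Binding: labor and loom time. Non-binding: steam (25 unused), cotton (22 unused).
Slack constraints have shadow price 0 (complementary slackness).
From A_Bᵀ y = c: 5·y_labor + 2·y_loom time = 39; 2·y_labor + 6·y_loom time = 65.
This yields shadow prices y_labor = 4, y_loom time = 9.5.
Δz = y_loom time·Δb = 9.5 × (1) = 9.5, so new z* = 2197 + 9.5 = 2206.5.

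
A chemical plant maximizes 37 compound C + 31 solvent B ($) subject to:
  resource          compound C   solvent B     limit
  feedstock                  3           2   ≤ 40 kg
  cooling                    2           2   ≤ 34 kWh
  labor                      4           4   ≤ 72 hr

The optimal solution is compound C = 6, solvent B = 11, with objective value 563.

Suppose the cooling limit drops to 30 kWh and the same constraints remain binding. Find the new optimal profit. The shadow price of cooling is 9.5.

525

Δb = -4, so new z* = 563 + (9.5)·(-4) = 563 − 38 = 525.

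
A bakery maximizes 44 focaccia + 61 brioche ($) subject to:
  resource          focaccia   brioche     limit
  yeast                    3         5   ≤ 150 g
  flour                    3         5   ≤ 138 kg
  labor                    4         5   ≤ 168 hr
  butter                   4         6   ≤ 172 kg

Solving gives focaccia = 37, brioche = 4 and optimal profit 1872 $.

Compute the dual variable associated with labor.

5

Binding: labor and butter. Non-binding: yeast (19 unused), flour (7 unused).
By complementary slackness, y = 0 for the non-binding constraints.
From A_Bᵀ y = c: 4·y_labor + 4·y_butter = 44; 5·y_labor + 6·y_butter = 61.
Solving: y_labor = 5, y_butter = 6.
Shadow price of labor = 5.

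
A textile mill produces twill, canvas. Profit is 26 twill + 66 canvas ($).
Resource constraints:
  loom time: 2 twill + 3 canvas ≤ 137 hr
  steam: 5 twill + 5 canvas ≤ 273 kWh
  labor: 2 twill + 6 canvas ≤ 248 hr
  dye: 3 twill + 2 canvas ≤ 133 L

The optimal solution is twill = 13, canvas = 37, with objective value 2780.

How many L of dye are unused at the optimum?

20

dye used = 3·13 + 2·37 = 113; slack = 133 − 113 = 20.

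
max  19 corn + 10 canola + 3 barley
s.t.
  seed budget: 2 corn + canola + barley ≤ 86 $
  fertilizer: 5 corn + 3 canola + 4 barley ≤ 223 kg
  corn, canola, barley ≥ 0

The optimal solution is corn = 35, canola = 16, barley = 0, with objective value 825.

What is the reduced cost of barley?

-8

At the optimum: seed budget uses 86 of 86 (binding); fertilizer uses 223 of 223 (binding).
From A_Bᵀ y = c: 2·y_seed budget + 5·y_fertilizer = 19; 1·y_seed budget + 3·y_fertilizer = 10.
→ y_seed budget = 7 and y_fertilizer = 1.
Reduced cost of barley: c₃ − yᵀa₃ = 3 − (7·1 + 1·4) = 3 − 11 = -8.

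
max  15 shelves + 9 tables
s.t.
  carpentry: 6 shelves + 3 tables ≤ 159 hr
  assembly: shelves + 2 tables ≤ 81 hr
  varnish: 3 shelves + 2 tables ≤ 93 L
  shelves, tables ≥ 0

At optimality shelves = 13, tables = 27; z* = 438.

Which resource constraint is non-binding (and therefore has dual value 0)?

assembly

carpentry: 159/159 (binding)
assembly: 67/81 (slack 14)
varnish: 93/93 (binding)
By complementary slackness, a constraint with positive slack has shadow price 0 → assembly.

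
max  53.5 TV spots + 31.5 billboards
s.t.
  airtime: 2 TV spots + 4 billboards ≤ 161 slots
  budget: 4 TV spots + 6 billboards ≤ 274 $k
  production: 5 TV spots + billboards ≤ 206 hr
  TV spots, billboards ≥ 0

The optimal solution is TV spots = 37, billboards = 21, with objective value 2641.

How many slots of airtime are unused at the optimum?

3

airtime used = 2·37 + 4·21 = 158; slack = 161 − 158 = 3.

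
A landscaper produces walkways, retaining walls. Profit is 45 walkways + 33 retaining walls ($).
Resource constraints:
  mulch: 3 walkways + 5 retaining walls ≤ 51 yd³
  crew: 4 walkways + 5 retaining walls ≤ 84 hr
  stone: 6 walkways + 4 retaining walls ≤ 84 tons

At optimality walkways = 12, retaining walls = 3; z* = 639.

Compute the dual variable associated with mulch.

Binding: mulch and stone. Non-binding: crew (21 unused).
Slack constraints have shadow price 0 (complementary slackness).
From A_Bᵀ y = c: 3·y_mulch + 6·y_stone = 45; 5·y_mulch + 4·y_stone = 33.
→ y_mulch = 1 and y_stone = 7.
Shadow price of mulch = 1.

1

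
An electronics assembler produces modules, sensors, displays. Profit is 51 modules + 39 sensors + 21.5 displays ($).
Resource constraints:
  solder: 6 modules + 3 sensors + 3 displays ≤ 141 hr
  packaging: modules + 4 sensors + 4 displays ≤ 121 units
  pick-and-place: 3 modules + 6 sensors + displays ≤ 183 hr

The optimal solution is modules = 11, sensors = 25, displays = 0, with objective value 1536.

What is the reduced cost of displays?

At the optimum: solder uses 141 of 141 (binding); packaging uses 111 of 121 (slack = 10); pick-and-place uses 183 of 183 (binding).
Since packaging is not tight, its dual is 0.
From A_Bᵀ y = c: 6·y_solder + 3·y_pick-and-place = 51; 3·y_solder + 6·y_pick-and-place = 39.
This yields shadow prices y_solder = 7, y_pick-and-place = 3.
Reduced cost of displays: c₃ − yᵀa₃ = 21.5 − (7·3 + 3·1) = 21.5 − 24 = -2.5.

-2.5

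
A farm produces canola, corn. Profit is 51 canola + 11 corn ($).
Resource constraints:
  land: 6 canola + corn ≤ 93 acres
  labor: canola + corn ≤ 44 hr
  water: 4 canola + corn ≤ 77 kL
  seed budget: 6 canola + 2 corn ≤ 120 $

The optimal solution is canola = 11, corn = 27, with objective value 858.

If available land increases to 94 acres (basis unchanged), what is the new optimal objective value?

864

Check each constraint at x*: land 93/93 (tight); labor 38/44 (slack 6); water 71/77 (slack 6); seed budget 120/120 (tight).
By complementary slackness, y = 0 for the non-binding constraints.
From A_Bᵀ y = c: 6·y_land + 6·y_seed budget = 51; 1·y_land + 2·y_seed budget = 11.
This yields shadow prices y_land = 6, y_seed budget = 2.5.
Δz = y_land·Δb = 6 × (1) = 6, so new z* = 858 + 6 = 864.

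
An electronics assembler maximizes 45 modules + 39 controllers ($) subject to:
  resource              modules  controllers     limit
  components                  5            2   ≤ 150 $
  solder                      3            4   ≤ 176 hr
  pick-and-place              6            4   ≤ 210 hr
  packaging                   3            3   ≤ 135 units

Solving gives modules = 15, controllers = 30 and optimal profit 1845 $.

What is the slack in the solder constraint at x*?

11

solder used = 3·15 + 4·30 = 165; slack = 176 − 165 = 11.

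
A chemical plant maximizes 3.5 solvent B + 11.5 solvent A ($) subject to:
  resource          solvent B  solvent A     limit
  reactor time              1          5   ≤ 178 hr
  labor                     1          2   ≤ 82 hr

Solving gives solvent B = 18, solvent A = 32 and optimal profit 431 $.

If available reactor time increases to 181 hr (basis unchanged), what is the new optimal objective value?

435.5

Both reactor time and labor are binding at x*.
From A_Bᵀ y = c: 1·y_reactor time + 1·y_labor = 3.5; 5·y_reactor time + 2·y_labor = 11.5.
This yields shadow prices y_reactor time = 1.5, y_labor = 2.
Δz = y_reactor time·Δb = 1.5 × (3) = 4.5, so new z* = 431 + 4.5 = 435.5.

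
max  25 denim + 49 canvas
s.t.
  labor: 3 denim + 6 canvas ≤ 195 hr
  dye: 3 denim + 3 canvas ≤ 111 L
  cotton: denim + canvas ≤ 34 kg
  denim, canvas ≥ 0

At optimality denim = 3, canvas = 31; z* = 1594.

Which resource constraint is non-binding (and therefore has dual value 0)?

dye

labor: 195/195 (binding)
dye: 102/111 (slack 9)
cotton: 34/34 (binding)
By complementary slackness, a constraint with positive slack has shadow price 0 → dye.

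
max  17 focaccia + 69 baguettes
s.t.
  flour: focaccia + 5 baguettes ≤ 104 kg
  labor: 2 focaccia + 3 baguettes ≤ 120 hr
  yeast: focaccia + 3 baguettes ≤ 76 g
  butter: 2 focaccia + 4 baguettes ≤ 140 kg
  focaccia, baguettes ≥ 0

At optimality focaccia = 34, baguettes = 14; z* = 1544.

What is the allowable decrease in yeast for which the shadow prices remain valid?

Binding constraints: flour, yeast. The basis is B = [[1,5],[1,3]] with det -2.
Per unit decrease in yeast, x* moves by d = (-2.5, 0.5).
The basis stays optimal until focaccia reaches 0; allowable decrease = 13.6 g.

13.6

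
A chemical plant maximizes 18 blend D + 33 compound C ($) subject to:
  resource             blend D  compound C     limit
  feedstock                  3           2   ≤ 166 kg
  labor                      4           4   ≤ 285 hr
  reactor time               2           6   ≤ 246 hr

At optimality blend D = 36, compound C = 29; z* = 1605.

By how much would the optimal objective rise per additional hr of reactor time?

Check each constraint at x*: feedstock 166/166 (tight); labor 260/285 (slack 25); reactor time 246/246 (tight).
By complementary slackness, y = 0 for the non-binding constraint.
Dual feasibility on the basic columns requires 3·y_feedstock + 2·y_reactor time = 18, 2·y_feedstock + 6·y_reactor time = 33.
This yields shadow prices y_feedstock = 3, y_reactor time = 4.5.
Shadow price of reactor time = 4.5.

4.5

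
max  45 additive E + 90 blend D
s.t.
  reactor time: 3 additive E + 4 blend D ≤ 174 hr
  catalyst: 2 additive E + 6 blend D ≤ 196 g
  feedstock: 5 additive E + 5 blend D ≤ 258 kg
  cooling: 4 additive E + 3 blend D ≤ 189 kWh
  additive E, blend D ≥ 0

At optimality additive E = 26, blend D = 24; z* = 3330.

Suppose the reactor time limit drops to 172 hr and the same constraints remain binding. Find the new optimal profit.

3312

Binding: reactor time and catalyst. Non-binding: feedstock (8 unused), cooling (13 unused).
Slack constraints have shadow price 0 (complementary slackness).
Dual feasibility on the basic columns requires 3·y_reactor time + 2·y_catalyst = 45, 4·y_reactor time + 6·y_catalyst = 90.
Solving: y_reactor time = 9, y_catalyst = 9.
Δz = y_reactor time·Δb = 9 × (-2) = -18, so new z* = 3330 − 18 = 3312.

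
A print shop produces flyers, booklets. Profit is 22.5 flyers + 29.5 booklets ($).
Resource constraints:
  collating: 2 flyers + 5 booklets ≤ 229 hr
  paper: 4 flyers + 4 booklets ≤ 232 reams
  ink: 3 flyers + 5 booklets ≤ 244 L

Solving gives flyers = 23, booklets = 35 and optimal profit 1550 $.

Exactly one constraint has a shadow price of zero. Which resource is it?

collating: 221/229 (slack 8)
paper: 232/232 (binding)
ink: 244/244 (binding)
By complementary slackness, a constraint with positive slack has shadow price 0 → collating.

collating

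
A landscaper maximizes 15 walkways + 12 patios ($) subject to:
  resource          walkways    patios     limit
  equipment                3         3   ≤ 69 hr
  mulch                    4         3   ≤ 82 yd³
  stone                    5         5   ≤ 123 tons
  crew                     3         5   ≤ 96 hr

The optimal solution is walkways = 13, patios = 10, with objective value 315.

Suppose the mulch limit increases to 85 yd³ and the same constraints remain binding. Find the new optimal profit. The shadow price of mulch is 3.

324

Δb = 3, so new z* = 315 + (3)·(3) = 315 + 9 = 324.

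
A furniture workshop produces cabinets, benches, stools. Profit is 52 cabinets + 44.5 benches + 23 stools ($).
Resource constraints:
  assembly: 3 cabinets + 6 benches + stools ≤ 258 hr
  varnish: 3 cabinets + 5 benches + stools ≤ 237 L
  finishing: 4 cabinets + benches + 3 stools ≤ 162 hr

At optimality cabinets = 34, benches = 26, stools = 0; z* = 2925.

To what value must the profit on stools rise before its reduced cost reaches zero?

At the optimum: assembly uses 258 of 258 (binding); varnish uses 232 of 237 (slack = 5); finishing uses 162 of 162 (binding).
Since varnish is not tight, its dual is 0.
The binding rows give the dual system: 3·y_assembly + 4·y_finishing = 52 and 6·y_assembly + 1·y_finishing = 44.5.
→ y_assembly = 6 and y_finishing = 8.5.
stools enters the basis when its profit ≥ yᵀa₃ = 6·1 + 8.5·3 = 31.5.

31.5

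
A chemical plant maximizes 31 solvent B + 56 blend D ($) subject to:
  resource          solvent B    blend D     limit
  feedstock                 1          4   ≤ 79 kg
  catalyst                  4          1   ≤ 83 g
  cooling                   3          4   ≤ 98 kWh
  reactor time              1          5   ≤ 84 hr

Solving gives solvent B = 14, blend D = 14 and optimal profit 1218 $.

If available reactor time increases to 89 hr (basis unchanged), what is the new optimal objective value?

1238

Check each constraint at x*: feedstock 70/79 (slack 9); catalyst 70/83 (slack 13); cooling 98/98 (tight); reactor time 84/84 (tight).
Slack constraints have shadow price 0 (complementary slackness).
The binding rows give the dual system: 3·y_cooling + 1·y_reactor time = 31 and 4·y_cooling + 5·y_reactor time = 56.
This yields shadow prices y_cooling = 9, y_reactor time = 4.
Δz = y_reactor time·Δb = 4 × (5) = 20, so new z* = 1218 + 20 = 1238.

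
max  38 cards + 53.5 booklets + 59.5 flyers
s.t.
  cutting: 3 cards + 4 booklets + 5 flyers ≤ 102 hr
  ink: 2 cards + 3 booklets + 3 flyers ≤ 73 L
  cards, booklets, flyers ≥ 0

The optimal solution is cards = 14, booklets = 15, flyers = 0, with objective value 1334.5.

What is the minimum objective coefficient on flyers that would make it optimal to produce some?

60.5

Both cutting and ink are binding at x*.
Dual feasibility on the basic columns requires 3·y_cutting + 2·y_ink = 38, 4·y_cutting + 3·y_ink = 53.5.
Solving: y_cutting = 7, y_ink = 8.5.
flyers enters the basis when its profit ≥ yᵀa₃ = 7·5 + 8.5·3 = 60.5.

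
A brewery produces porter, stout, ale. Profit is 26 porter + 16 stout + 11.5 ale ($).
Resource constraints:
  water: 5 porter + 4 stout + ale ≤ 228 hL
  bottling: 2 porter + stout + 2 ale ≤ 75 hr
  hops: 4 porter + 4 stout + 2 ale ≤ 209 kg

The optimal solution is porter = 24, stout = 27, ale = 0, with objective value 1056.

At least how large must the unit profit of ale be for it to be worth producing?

At the optimum: water uses 228 of 228 (binding); bottling uses 75 of 75 (binding); hops uses 204 of 209 (slack = 5).
Slack constraints have shadow price 0 (complementary slackness).
Dual feasibility on the basic columns requires 5·y_water + 2·y_bottling = 26, 4·y_water + 1·y_bottling = 16.
Solving: y_water = 2, y_bottling = 8.
ale enters the basis when its profit ≥ yᵀa₃ = 2·1 + 8·2 = 18.

18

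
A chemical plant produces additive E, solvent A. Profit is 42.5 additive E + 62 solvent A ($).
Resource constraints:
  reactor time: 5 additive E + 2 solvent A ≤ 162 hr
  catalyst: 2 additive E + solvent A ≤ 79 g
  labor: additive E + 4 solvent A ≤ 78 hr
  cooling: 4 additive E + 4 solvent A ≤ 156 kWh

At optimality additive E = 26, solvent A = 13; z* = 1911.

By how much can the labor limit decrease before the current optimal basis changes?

Binding constraints: labor, cooling. The basis is B = [[1,4],[4,4]] with det -12.
Per unit decrease in labor, x* moves by d = (0.3333, -0.3333).
The basis stays optimal until reactor time becomes binding; allowable decrease = 6 hr.

6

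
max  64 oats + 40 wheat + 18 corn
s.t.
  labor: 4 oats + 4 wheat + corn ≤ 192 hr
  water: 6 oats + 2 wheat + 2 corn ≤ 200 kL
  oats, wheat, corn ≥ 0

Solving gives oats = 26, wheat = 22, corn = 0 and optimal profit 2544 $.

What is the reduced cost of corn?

Both labor and water are binding at x*.
Dual feasibility on the basic columns requires 4·y_labor + 6·y_water = 64, 4·y_labor + 2·y_water = 40.
Solving: y_labor = 7, y_water = 6.
Reduced cost of corn: c₃ − yᵀa₃ = 18 − (7·1 + 6·2) = 18 − 19 = -1.

-1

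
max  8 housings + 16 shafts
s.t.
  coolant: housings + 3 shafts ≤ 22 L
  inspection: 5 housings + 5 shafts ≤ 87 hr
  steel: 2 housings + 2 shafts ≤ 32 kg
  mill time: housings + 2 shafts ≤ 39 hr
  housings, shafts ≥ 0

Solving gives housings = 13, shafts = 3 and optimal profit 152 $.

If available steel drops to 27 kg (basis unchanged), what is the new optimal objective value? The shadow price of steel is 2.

142

Δb = -5, so new z* = 152 + (2)·(-5) = 152 − 10 = 142.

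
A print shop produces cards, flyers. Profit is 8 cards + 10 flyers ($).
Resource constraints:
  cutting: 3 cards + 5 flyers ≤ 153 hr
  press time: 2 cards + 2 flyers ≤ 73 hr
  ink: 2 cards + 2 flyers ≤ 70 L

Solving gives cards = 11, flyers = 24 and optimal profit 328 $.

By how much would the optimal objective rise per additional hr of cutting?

At the optimum: cutting uses 153 of 153 (binding); press time uses 70 of 73 (slack = 3); ink uses 70 of 70 (binding).
Since press time is not tight, its dual is 0.
The binding rows give the dual system: 3·y_cutting + 2·y_ink = 8 and 5·y_cutting + 2·y_ink = 10.
→ y_cutting = 1 and y_ink = 2.5.
Shadow price of cutting = 1.

1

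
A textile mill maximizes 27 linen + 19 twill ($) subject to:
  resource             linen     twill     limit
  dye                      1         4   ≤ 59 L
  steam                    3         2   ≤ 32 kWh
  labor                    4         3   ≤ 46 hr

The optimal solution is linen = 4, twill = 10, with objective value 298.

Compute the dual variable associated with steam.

5

Binding: steam and labor. Non-binding: dye (15 unused).
By complementary slackness, y = 0 for the non-binding constraint.
Dual feasibility on the basic columns requires 3·y_steam + 4·y_labor = 27, 2·y_steam + 3·y_labor = 19.
→ y_steam = 5 and y_labor = 3.
Shadow price of steam = 5.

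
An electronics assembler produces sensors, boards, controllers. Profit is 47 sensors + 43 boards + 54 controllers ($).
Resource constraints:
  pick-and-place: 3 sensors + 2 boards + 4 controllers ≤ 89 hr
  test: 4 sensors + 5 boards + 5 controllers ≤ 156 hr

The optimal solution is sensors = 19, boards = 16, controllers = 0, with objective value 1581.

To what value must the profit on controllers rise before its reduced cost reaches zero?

At the optimum: pick-and-place uses 89 of 89 (binding); test uses 156 of 156 (binding).
From A_Bᵀ y = c: 3·y_pick-and-place + 4·y_test = 47; 2·y_pick-and-place + 5·y_test = 43.
This yields shadow prices y_pick-and-place = 9, y_test = 5.
controllers enters the basis when its profit ≥ yᵀa₃ = 9·4 + 5·5 = 61.

61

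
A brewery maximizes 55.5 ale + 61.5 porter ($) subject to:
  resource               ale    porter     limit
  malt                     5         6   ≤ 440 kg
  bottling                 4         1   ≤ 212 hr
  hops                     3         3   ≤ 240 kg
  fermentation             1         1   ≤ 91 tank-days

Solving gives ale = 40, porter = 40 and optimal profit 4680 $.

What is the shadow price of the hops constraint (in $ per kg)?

At the optimum: malt uses 440 of 440 (binding); bottling uses 200 of 212 (slack = 12); hops uses 240 of 240 (binding); fermentation uses 80 of 91 (slack = 11).
Slack constraints have shadow price 0 (complementary slackness).
The binding rows give the dual system: 5·y_malt + 3·y_hops = 55.5 and 6·y_malt + 3·y_hops = 61.5.
Solving: y_malt = 6, y_hops = 8.5.
Shadow price of hops = 8.5.

8.5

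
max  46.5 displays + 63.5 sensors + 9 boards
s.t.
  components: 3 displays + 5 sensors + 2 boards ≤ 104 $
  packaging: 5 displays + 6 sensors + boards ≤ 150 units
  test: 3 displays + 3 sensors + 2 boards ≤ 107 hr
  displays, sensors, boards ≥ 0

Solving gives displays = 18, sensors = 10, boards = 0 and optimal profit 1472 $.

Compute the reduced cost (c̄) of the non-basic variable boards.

At the optimum: components uses 104 of 104 (binding); packaging uses 150 of 150 (binding); test uses 84 of 107 (slack = 23).
By complementary slackness, y = 0 for the non-binding constraint.
The binding rows give the dual system: 3·y_components + 5·y_packaging = 46.5 and 5·y_components + 6·y_packaging = 63.5.
This yields shadow prices y_components = 5.5, y_packaging = 6.
Reduced cost of boards: c₃ − yᵀa₃ = 9 − (5.5·2 + 6·1) = 9 − 17 = -8.

-8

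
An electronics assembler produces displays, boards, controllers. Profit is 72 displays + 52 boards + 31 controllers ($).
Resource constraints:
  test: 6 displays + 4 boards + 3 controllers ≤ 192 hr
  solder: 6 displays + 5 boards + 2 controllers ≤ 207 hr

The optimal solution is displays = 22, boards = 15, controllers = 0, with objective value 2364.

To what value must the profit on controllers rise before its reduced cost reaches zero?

Check each constraint at x*: test 192/192 (tight); solder 207/207 (tight).
The binding rows give the dual system: 6·y_test + 6·y_solder = 72 and 4·y_test + 5·y_solder = 52.
→ y_test = 8 and y_solder = 4.
controllers enters the basis when its profit ≥ yᵀa₃ = 8·3 + 4·2 = 32.

32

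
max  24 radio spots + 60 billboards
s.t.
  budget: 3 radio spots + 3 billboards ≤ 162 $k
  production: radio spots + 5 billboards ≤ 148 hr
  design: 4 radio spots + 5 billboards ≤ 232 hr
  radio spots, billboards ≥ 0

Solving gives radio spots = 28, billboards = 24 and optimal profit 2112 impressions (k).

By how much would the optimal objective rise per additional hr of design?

At the optimum: budget uses 156 of 162 (slack = 6); production uses 148 of 148 (binding); design uses 232 of 232 (binding).
Since budget is not tight, its dual is 0.
The binding rows give the dual system: 1·y_production + 4·y_design = 24 and 5·y_production + 5·y_design = 60.
Solving: y_production = 8, y_design = 4.
Shadow price of design = 4.

4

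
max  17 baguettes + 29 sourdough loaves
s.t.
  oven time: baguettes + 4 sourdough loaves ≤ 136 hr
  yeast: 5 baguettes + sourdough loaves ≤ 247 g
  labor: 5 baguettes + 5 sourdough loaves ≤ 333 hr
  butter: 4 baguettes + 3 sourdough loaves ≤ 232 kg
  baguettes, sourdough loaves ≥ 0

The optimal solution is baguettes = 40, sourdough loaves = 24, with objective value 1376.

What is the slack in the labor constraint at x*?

13

labor used = 5·40 + 5·24 = 320; slack = 333 − 320 = 13.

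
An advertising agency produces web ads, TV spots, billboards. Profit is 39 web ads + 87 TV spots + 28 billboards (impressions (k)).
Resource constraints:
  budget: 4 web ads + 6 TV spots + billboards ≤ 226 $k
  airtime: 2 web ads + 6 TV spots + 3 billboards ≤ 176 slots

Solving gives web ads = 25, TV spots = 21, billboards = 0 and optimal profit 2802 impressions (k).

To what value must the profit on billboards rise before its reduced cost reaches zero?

33.5

At the optimum: budget uses 226 of 226 (binding); airtime uses 176 of 176 (binding).
The binding rows give the dual system: 4·y_budget + 2·y_airtime = 39 and 6·y_budget + 6·y_airtime = 87.
→ y_budget = 5 and y_airtime = 9.5.
billboards enters the basis when its profit ≥ yᵀa₃ = 5·1 + 9.5·3 = 33.5.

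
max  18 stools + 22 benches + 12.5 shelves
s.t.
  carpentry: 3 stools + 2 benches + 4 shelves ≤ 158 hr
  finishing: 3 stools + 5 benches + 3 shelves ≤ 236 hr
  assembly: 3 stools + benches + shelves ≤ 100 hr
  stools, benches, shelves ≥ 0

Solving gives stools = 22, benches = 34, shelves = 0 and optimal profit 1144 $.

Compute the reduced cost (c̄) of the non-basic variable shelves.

Check each constraint at x*: carpentry 134/158 (slack 24); finishing 236/236 (tight); assembly 100/100 (tight).
Slack constraints have shadow price 0 (complementary slackness).
From A_Bᵀ y = c: 3·y_finishing + 3·y_assembly = 18; 5·y_finishing + 1·y_assembly = 22.
Solving: y_finishing = 4, y_assembly = 2.
Reduced cost of shelves: c₃ − yᵀa₃ = 12.5 − (4·3 + 2·1) = 12.5 − 14 = -1.5.

-1.5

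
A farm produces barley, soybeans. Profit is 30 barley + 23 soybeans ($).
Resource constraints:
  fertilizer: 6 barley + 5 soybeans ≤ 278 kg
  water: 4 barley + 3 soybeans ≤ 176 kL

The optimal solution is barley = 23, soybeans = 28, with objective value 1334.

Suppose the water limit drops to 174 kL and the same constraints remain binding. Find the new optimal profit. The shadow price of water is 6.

1322

Δb = -2, so new z* = 1334 + (6)·(-2) = 1334 − 12 = 1322.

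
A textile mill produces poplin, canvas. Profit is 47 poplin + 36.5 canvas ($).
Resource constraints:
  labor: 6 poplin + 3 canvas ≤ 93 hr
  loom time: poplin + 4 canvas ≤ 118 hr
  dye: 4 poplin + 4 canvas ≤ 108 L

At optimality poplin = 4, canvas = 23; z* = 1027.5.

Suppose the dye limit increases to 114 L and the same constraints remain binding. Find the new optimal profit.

Check each constraint at x*: labor 93/93 (tight); loom time 96/118 (slack 22); dye 108/108 (tight).
Since loom time is not tight, its dual is 0.
Dual feasibility on the basic columns requires 6·y_labor + 4·y_dye = 47, 3·y_labor + 4·y_dye = 36.5.
→ y_labor = 3.5 and y_dye = 6.5.
Δz = y_dye·Δb = 6.5 × (6) = 39, so new z* = 1027.5 + 39 = 1066.5.

1066.5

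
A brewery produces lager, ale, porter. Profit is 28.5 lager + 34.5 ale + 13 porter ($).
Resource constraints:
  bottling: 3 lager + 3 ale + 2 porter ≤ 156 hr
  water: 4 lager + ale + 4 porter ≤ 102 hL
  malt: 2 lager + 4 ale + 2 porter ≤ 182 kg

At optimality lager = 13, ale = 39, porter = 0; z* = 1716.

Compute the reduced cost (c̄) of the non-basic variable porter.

Binding: bottling and malt. Non-binding: water (11 unused).
Since water is not tight, its dual is 0.
Dual feasibility on the basic columns requires 3·y_bottling + 2·y_malt = 28.5, 3·y_bottling + 4·y_malt = 34.5.
This yields shadow prices y_bottling = 7.5, y_malt = 3.
Reduced cost of porter: c₃ − yᵀa₃ = 13 − (7.5·2 + 3·2) = 13 − 21 = -8.

-8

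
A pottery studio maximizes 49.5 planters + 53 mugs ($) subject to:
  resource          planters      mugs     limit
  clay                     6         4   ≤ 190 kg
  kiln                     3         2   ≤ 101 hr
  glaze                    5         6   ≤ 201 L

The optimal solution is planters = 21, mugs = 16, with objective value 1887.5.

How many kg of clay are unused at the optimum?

0

clay used = 6·21 + 4·16 = 190; slack = 190 − 190 = 0.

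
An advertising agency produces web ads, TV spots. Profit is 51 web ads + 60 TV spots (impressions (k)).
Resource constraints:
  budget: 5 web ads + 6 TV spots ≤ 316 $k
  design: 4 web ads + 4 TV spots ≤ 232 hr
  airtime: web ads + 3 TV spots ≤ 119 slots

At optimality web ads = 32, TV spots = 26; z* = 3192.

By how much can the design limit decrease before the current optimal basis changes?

4

Binding constraints: budget, design. The basis is B = [[5,6],[4,4]] with det -4.
Per unit decrease in design, x* moves by d = (-1.5, 1.25).
The basis stays optimal until airtime becomes binding; allowable decrease = 4 hr.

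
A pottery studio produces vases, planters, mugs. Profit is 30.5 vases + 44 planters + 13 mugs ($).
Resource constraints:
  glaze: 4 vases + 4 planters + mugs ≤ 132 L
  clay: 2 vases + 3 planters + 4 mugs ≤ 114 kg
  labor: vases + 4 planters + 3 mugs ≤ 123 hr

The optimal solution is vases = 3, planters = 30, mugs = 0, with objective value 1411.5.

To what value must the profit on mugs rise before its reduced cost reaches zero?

Check each constraint at x*: glaze 132/132 (tight); clay 96/114 (slack 18); labor 123/123 (tight).
Slack constraints have shadow price 0 (complementary slackness).
The binding rows give the dual system: 4·y_glaze + 1·y_labor = 30.5 and 4·y_glaze + 4·y_labor = 44.
This yields shadow prices y_glaze = 6.5, y_labor = 4.5.
mugs enters the basis when its profit ≥ yᵀa₃ = 6.5·1 + 4.5·3 = 20.

20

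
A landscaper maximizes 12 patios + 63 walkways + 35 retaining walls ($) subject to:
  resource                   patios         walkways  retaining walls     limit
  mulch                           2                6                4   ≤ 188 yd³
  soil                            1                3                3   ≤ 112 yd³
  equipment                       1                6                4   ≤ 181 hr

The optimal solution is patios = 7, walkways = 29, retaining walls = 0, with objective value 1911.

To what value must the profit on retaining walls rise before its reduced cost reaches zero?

At the optimum: mulch uses 188 of 188 (binding); soil uses 94 of 112 (slack = 18); equipment uses 181 of 181 (binding).
Since soil is not tight, its dual is 0.
The binding rows give the dual system: 2·y_mulch + 1·y_equipment = 12 and 6·y_mulch + 6·y_equipment = 63.
This yields shadow prices y_mulch = 1.5, y_equipment = 9.
retaining walls enters the basis when its profit ≥ yᵀa₃ = 1.5·4 + 9·4 = 42.

42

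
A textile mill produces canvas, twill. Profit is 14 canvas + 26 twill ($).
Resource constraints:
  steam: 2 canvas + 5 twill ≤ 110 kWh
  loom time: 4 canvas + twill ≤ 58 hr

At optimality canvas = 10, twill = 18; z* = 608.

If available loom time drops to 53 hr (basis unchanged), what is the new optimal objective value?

Both steam and loom time are binding at x*.
Dual feasibility on the basic columns requires 2·y_steam + 4·y_loom time = 14, 5·y_steam + 1·y_loom time = 26.
→ y_steam = 5 and y_loom time = 1.
Δz = y_loom time·Δb = 1 × (-5) = -5, so new z* = 608 − 5 = 603.

603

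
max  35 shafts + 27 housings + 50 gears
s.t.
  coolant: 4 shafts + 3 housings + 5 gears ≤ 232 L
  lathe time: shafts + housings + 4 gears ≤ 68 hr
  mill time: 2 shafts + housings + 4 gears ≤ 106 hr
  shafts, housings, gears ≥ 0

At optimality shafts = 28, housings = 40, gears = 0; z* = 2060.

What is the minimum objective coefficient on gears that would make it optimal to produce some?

52

Binding: coolant and lathe time. Non-binding: mill time (10 unused).
Since mill time is not tight, its dual is 0.
From A_Bᵀ y = c: 4·y_coolant + 1·y_lathe time = 35; 3·y_coolant + 1·y_lathe time = 27.
This yields shadow prices y_coolant = 8, y_lathe time = 3.
gears enters the basis when its profit ≥ yᵀa₃ = 8·5 + 3·4 = 52.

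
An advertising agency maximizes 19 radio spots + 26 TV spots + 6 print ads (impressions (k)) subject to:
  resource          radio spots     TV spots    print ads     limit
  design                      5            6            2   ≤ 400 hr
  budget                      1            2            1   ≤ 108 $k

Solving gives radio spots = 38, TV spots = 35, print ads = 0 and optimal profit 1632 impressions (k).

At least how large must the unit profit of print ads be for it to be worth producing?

Check each constraint at x*: design 400/400 (tight); budget 108/108 (tight).
The binding rows give the dual system: 5·y_design + 1·y_budget = 19 and 6·y_design + 2·y_budget = 26.
Solving: y_design = 3, y_budget = 4.
print ads enters the basis when its profit ≥ yᵀa₃ = 3·2 + 4·1 = 10.

10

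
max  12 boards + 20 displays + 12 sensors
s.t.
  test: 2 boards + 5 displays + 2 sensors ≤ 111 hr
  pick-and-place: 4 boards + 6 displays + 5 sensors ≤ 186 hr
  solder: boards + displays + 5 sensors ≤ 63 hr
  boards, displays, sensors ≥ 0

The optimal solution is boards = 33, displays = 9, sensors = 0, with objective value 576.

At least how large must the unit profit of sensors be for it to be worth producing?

Binding: test and pick-and-place. Non-binding: solder (21 unused).
Since solder is not tight, its dual is 0.
The binding rows give the dual system: 2·y_test + 4·y_pick-and-place = 12 and 5·y_test + 6·y_pick-and-place = 20.
Solving: y_test = 1, y_pick-and-place = 2.5.
sensors enters the basis when its profit ≥ yᵀa₃ = 1·2 + 2.5·5 = 14.5.

14.5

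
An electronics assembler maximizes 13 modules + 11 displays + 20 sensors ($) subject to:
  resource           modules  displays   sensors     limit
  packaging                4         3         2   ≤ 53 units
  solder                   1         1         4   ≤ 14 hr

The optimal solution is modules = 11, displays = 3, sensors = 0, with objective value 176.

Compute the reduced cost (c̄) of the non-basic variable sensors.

-4

Both packaging and solder are binding at x*.
Dual feasibility on the basic columns requires 4·y_packaging + 1·y_solder = 13, 3·y_packaging + 1·y_solder = 11.
Solving: y_packaging = 2, y_solder = 5.
Reduced cost of sensors: c₃ − yᵀa₃ = 20 − (2·2 + 5·4) = 20 − 24 = -4.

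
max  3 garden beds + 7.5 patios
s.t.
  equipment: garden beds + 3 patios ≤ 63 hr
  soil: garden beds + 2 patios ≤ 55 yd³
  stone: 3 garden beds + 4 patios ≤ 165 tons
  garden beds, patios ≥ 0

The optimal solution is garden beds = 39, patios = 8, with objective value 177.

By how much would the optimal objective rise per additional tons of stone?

0

Binding: equipment and soil. Non-binding: stone (16 unused).
By complementary slackness, y = 0 for the non-binding constraint.
Dual feasibility on the basic columns requires 1·y_equipment + 1·y_soil = 3, 3·y_equipment + 2·y_soil = 7.5.
→ y_equipment = 1.5 and y_soil = 1.5.
Shadow price of stone = 0.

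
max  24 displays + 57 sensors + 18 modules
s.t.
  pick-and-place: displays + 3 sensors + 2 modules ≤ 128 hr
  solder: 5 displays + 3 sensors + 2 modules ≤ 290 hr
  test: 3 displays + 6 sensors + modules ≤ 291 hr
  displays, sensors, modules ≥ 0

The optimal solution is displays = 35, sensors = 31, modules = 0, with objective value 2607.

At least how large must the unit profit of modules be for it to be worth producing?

Binding: pick-and-place and test. Non-binding: solder (22 unused).
By complementary slackness, y = 0 for the non-binding constraint.
Dual feasibility on the basic columns requires 1·y_pick-and-place + 3·y_test = 24, 3·y_pick-and-place + 6·y_test = 57.
→ y_pick-and-place = 9 and y_test = 5.
modules enters the basis when its profit ≥ yᵀa₃ = 9·2 + 5·1 = 23.

23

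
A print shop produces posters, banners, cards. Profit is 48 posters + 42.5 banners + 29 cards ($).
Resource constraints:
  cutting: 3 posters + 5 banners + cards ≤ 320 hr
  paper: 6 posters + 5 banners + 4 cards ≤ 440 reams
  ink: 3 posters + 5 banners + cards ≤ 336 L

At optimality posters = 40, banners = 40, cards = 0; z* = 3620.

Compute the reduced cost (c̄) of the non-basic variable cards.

-2

Check each constraint at x*: cutting 320/320 (tight); paper 440/440 (tight); ink 320/336 (slack 16).
Slack constraints have shadow price 0 (complementary slackness).
Dual feasibility on the basic columns requires 3·y_cutting + 6·y_paper = 48, 5·y_cutting + 5·y_paper = 42.5.
This yields shadow prices y_cutting = 1, y_paper = 7.5.
Reduced cost of cards: c₃ − yᵀa₃ = 29 − (1·1 + 7.5·4) = 29 − 31 = -2.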